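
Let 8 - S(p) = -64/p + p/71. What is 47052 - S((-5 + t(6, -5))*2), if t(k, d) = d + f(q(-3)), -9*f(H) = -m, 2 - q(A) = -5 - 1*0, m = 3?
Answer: 290609554/6177 ≈ 47047.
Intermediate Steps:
q(A) = 7 (q(A) = 2 - (-5 - 1*0) = 2 - (-5 + 0) = 2 - 1*(-5) = 2 + 5 = 7)
f(H) = ⅓ (f(H) = -(-1)*3/9 = -⅑*(-3) = ⅓)
t(k, d) = ⅓ + d (t(k, d) = d + ⅓ = ⅓ + d)
S(p) = 8 + 64/p - p/71 (S(p) = 8 - (-64/p + p/71) = 8 + (64/p - p/71) = 8 + 64/p - p/71)
47052 - S((-5 + t(6, -5))*2) = 47052 - (8 + 64/(((-5 + (⅓ - 5))*2)) - (-5 + (⅓ - 5))*2/71) = 47052 - (8 + 64/(((-5 - 14/3)*2)) - (-5 - 14/3)*2/71) = 47052 - (8 + 64/((-29/3*2)) - (-29)*2/213) = 47052 - (8 + 64/(-58/3) - 1/71*(-58/3)) = 47052 - (8 + 64*(-3/58) + 58/213) = 47052 - (8 - 96/29 + 58/213) = 47052 - 1*30650/6177 = 47052 - 30650/6177 = 290609554/6177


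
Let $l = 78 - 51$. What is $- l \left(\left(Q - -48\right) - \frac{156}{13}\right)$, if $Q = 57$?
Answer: $-2511$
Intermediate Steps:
$l = 27$ ($l = 78 - 51 = 27$)
$- l \left(\left(Q - -48\right) - \frac{156}{13}\right) = - 27 \left(\left(57 - -48\right) - \frac{156}{13}\right) = - 27 \left(\left(57 + 48\right) - 12\right) = - 27 \left(105 - 12\right) = - 27 \cdot 93 = \left(-1\right) 2511 = -2511$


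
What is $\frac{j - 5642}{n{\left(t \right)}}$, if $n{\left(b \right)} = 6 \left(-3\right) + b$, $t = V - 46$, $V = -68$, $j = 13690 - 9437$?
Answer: $\frac{463}{44} \approx 10.523$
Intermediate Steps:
$j = 4253$
$t = -114$ ($t = -68 - 46 = -114$)
$n{\left(b \right)} = -18 + b$
$\frac{j - 5642}{n{\left(t \right)}} = \frac{4253 - 5642}{-18 - 114} = \frac{4253 - 5642}{-132} = \left(-1389\right) \left(- \frac{1}{132}\right) = \frac{463}{44}$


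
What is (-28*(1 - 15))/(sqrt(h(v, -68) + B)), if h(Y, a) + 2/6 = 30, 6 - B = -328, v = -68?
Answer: 392*sqrt(3273)/1091 ≈ 20.556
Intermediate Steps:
B = 334 (B = 6 - 1*(-328) = 6 + 328 = 334)
h(Y, a) = 89/3 (h(Y, a) = -1/3 + 30 = 89/3)
(-28*(1 - 15))/(sqrt(h(v, -68) + B)) = (-28*(1 - 15))/(sqrt(89/3 + 334)) = (-28*(-14))/(sqrt(1091/3)) = 392/((sqrt(3273)/3)) = 392*(sqrt(3273)/1091) = 392*sqrt(3273)/1091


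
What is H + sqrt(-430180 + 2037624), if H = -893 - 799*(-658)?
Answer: 524849 + 2*sqrt(401861) ≈ 5.2612e+5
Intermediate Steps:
H = 524849 (H = -893 + 525742 = 524849)
H + sqrt(-430180 + 2037624) = 524849 + sqrt(-430180 + 2037624) = 524849 + sqrt(1607444) = 524849 + 2*sqrt(401861)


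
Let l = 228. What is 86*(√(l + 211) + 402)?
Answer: 34572 + 86*√439 ≈ 36374.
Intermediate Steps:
86*(√(l + 211) + 402) = 86*(√(228 + 211) + 402) = 86*(√439 + 402) = 86*(402 + √439) = 34572 + 86*√439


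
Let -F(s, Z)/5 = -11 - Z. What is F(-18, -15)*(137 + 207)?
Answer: -6880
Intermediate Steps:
F(s, Z) = 55 + 5*Z (F(s, Z) = -5*(-11 - Z) = 55 + 5*Z)
F(-18, -15)*(137 + 207) = (55 + 5*(-15))*(137 + 207) = (55 - 75)*344 = -20*344 = -6880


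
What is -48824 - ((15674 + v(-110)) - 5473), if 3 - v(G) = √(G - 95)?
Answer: -59028 + I*√205 ≈ -59028.0 + 14.318*I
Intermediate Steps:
v(G) = 3 - √(-95 + G) (v(G) = 3 - √(G - 95) = 3 - √(-95 + G))
-48824 - ((15674 + v(-110)) - 5473) = -48824 - ((15674 + (3 - √(-95 - 110))) - 5473) = -48824 - ((15674 + (3 - √(-205))) - 5473) = -48824 - ((15674 + (3 - I*√205)) - 5473) = -48824 - ((15677 - I*√205) - 5473) = -48824 - (10204 - I*√205) = -48824 + (-10204 + I*√205) = -59028 + I*√205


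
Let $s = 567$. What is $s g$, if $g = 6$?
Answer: $3402$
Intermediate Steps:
$s g = 567 \cdot 6 = 3402$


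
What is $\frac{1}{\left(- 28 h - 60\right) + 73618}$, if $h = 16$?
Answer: $\frac{1}{73110} \approx 1.3678 \cdot 10^{-5}$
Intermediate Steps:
$\frac{1}{\left(- 28 h - 60\right) + 73618} = \frac{1}{\left(\left(-28\right) 16 - 60\right) + 73618} = \frac{1}{\left(-448 - 60\right) + 73618} = \frac{1}{-508 + 73618} = \frac{1}{73110}$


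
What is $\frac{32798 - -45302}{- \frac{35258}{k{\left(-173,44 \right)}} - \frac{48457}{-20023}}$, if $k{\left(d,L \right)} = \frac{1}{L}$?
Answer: $- \frac{1563796300}{31062672639} \approx -0.050343$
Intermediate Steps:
$\frac{32798 - -45302}{- \frac{35258}{k{\left(-173,44 \right)}} - \frac{48457}{-20023}} = \frac{32798 - -45302}{- \frac{35258}{\frac{1}{44}} - \frac{48457}{-20023}} = \frac{32798 + 45302}{- 35258 \frac{1}{\frac{1}{44}} - - \frac{48457}{20023}} = \frac{78100}{\left(-35258\right) 44 + \frac{48457}{20023}} = \frac{78100}{-1551352 + \frac{48457}{20023}} = \frac{78100}{- \frac{31062672639}{20023}} = 78100 \left(- \frac{20023}{31062672639}\right) = - \frac{1563796300}{31062672639}$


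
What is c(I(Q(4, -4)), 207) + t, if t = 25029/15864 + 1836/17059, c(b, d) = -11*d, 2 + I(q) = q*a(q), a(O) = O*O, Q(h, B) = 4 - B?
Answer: -205251565779/90207992 ≈ -2275.3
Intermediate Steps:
a(O) = O²
I(q) = -2 + q³ (I(q) = -2 + q*q² = -2 + q³)
t = 152032005/90207992 (t = 25029*(1/15864) + 1836*(1/17059) = 8343/5288 + 1836/17059 = 152032005/90207992 ≈ 1.6854)
c(I(Q(4, -4)), 207) + t = -11*207 + 152032005/90207992 = -2277 + 152032005/90207992 = -205251565779/90207992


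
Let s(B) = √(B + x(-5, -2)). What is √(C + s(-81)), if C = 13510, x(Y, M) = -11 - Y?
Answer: √(13510 + I*√87) ≈ 116.23 + 0.0401*I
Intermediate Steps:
s(B) = √(-6 + B) (s(B) = √(B + (-11 - 1*(-5))) = √(B + (-11 + 5)) = √(B - 6) = √(-6 + B))
√(C + s(-81)) = √(13510 + √(-6 - 81)) = √(13510 + √(-87)) = √(13510 + I*√87)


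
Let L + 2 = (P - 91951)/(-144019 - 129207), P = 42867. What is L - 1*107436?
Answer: -14677402952/136613 ≈ -1.0744e+5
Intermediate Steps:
L = -248684/136613 (L = -2 + (42867 - 91951)/(-144019 - 129207) = -2 - 49084/(-273226) = -2 - 49084*(-1/273226) = -2 + 24542/136613 = -248684/136613 ≈ -1.8204)
L - 1*107436 = -248684/136613 - 1*107436 = -248684/136613 - 107436 = -14677402952/136613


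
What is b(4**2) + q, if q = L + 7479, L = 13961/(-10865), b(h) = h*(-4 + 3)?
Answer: 81071534/10865 ≈ 7461.7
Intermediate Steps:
b(h) = -h (b(h) = h*(-1) = -h)
L = -13961/10865 (L = 13961*(-1/10865) = -13961/10865 ≈ -1.2850)
q = 81245374/10865 (q = -13961/10865 + 7479 = 81245374/10865 ≈ 7477.7)
b(4**2) + q = -1*4**2 + 81245374/10865 = -1*16 + 81245374/10865 = -16 + 81245374/10865 = 81071534/10865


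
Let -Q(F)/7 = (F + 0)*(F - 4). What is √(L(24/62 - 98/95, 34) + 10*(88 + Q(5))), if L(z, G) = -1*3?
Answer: √527 ≈ 22.956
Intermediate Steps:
Q(F) = -7*F*(-4 + F) (Q(F) = -7*(F + 0)*(F - 4) = -7*F*(-4 + F))
L(z, G) = -3
√(L(24/62 - 98/95, 34) + 10*(88 + Q(5))) = √(-3 + 10*(88 + 7*5*(4 - 1*5))) = √(-3 + 10*(88 + 7*5*(4 - 5))) = √(-3 + 10*(88 + 7*5*(-1))) = √(-3 + 10*(88 - 35)) = √(-3 + 10*53) = √(-3 + 530) = √527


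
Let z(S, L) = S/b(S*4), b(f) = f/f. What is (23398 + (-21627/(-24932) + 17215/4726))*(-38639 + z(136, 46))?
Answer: -381911775698843/423844 ≈ -9.0107e+8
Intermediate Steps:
b(f) = 1
z(S, L) = S (z(S, L) = S/1 = S*1 = S)
(23398 + (-21627/(-24932) + 17215/4726))*(-38639 + z(136, 46)) = (23398 + (-21627/(-24932) + 17215/4726))*(-38639 + 136) = (23398 + (-21627*(-1/24932) + 17215*(1/4726)))*(-38503) = (23398 + (21627/24932 + 17215/4726))*(-38503) = (23398 + 265706791/58914316)*(-38503) = (1378742872559/58914316)*(-38503) = -381911775698843/423844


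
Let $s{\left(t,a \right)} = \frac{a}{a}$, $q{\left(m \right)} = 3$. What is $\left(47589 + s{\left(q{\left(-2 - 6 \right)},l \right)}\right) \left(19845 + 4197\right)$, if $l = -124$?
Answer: $1144158780$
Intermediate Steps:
$s{\left(t,a \right)} = 1$
$\left(47589 + s{\left(q{\left(-2 - 6 \right)},l \right)}\right) \left(19845 + 4197\right) = \left(47589 + 1\right) \left(19845 + 4197\right) = 47590 \cdot 24042 = 1144158780$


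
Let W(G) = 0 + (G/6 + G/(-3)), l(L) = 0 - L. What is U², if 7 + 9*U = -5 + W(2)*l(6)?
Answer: 100/81 ≈ 1.2346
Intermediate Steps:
l(L) = -L
W(G) = -G/6 (W(G) = 0 + (G*(⅙) + G*(-⅓)) = 0 + (G/6 - G/3) = 0 - G/6 = -G/6)
U = -10/9 (U = -7/9 + (-5 + (-⅙*2)*(-1*6))/9 = -7/9 + (-5 - ⅓*(-6))/9 = -7/9 + (-5 + 2)/9 = -7/9 + (⅑)*(-3) = -7/9 - ⅓ = -10/9 ≈ -1.1111)
U² = (-10/9)² = 100/81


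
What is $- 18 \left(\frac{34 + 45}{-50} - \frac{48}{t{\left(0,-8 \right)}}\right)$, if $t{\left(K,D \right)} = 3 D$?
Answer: $- \frac{189}{25} \approx -7.56$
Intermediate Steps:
$- 18 \left(\frac{34 + 45}{-50} - \frac{48}{t{\left(0,-8 \right)}}\right) = - 18 \left(\frac{34 + 45}{-50} - \frac{48}{3 \left(-8\right)}\right) = - 18 \left(79 \left(- \frac{1}{50}\right) - \frac{48}{-24}\right) = - 18 \left(- \frac{79}{50} - -2\right) = - 18 \left(- \frac{79}{50} + 2\right) = \left(-18\right) \frac{21}{50} = - \frac{189}{25}$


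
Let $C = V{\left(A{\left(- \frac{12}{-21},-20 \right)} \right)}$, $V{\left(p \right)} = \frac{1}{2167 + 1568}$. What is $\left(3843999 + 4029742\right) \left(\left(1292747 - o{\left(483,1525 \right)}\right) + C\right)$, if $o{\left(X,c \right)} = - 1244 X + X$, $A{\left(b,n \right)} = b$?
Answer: $\frac{55673555432954401}{3735} \approx 1.4906 \cdot 10^{13}$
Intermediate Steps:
$V{\left(p \right)} = \frac{1}{3735}$
$o{\left(X,c \right)} = - 1243 X$
$C = \frac{1}{3735} \approx 0.00026774$
$\left(3843999 + 4029742\right) \left(\left(1292747 - o{\left(483,1525 \right)}\right) + C\right) = \left(3843999 + 4029742\right) \left(\left(1292747 - \left(-1243\right) 483\right) + \frac{1}{3735}\right) = 7873741 \left(\left(1292747 - -600369\right) + \frac{1}{3735}\right) = 7873741 \left(\left(1292747 + 600369\right) + \frac{1}{3735}\right) = 7873741 \left(1893116 + \frac{1}{3735}\right) = 7873741 \cdot \frac{7070788261}{3735} = \frac{55673555432954401}{3735}$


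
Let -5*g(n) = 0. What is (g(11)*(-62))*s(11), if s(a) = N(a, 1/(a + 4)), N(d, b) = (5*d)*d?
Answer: 0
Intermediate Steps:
N(d, b) = 5*d**2
g(n) = 0 (g(n) = -1/5*0 = 0)
s(a) = 5*a**2
(g(11)*(-62))*s(11) = (0*(-62))*(5*11**2) = 0*(5*121) = 0*605 = 0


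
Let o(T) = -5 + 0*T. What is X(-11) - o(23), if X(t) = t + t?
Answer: -17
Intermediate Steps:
o(T) = -5 (o(T) = -5 + 0 = -5)
X(t) = 2*t
X(-11) - o(23) = 2*(-11) - 1*(-5) = -22 + 5 = -17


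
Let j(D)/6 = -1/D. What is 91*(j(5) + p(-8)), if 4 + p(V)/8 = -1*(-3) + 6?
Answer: 17654/5 ≈ 3530.8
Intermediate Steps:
j(D) = -6/D (j(D) = 6*(-1/D) = -6/D)
p(V) = 40 (p(V) = -32 + 8*(-1*(-3) + 6) = -32 + 8*(3 + 6) = -32 + 8*9 = -32 + 72 = 40)
91*(j(5) + p(-8)) = 91*(-6/5 + 40) = 91*(194/5) = 17654/5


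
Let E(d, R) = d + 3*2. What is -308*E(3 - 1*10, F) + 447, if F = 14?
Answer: 755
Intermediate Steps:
E(d, R) = 6 + d (E(d, R) = d + 6 = 6 + d)
-308*E(3 - 1*10, F) + 447 = -308*(6 + (3 - 1*10)) + 447 = -308*(6 + (3 - 10)) + 447 = -308*(6 - 7) + 447 = -308*(-1) + 447 = 308 + 447 = 755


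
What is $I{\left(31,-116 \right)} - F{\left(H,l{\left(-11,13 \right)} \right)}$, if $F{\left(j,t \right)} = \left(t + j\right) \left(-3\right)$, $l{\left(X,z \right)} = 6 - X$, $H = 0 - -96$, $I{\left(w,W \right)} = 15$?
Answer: $354$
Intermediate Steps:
$H = 96$ ($H = 0 + 96 = 96$)
$F{\left(j,t \right)} = - 3 j - 3 t$ ($F{\left(j,t \right)} = \left(j + t\right) \left(-3\right) = - 3 j - 3 t$)
$I{\left(31,-116 \right)} - F{\left(H,l{\left(-11,13 \right)} \right)} = 15 - \left(\left(-3\right) 96 - 3 \left(6 - -11\right)\right) = 15 - \left(-288 - 3 \left(6 + 11\right)\right) = 15 - \left(-288 - 51\right) = 15 - -339 = 15 + 339 = 354$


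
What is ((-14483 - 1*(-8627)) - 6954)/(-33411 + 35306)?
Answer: -2562/379 ≈ -6.7599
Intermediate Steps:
((-14483 - 1*(-8627)) - 6954)/(-33411 + 35306) = ((-14483 + 8627) - 6954)/1895 = (-5856 - 6954)*(1/1895) = -12810*1/1895 = -2562/379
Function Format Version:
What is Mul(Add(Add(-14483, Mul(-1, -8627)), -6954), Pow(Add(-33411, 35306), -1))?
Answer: Rational(-2562, 379) ≈ -6.7599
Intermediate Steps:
Mul(Add(Add(-14483, Mul(-1, -8627)), -6954), Pow(Add(-33411, 35306), -1)) = Mul(Add(Add(-14483, 8627), -6954), Pow(1895, -1)) = Mul(Add(-5856, -6954), Rational(1, 1895)) = Mul(-12810, Rational(1, 1895)) = Rational(-2562, 379)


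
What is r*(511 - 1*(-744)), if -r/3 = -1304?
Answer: 4909560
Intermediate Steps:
r = 3912 (r = -3*(-1304) = 3912)
r*(511 - 1*(-744)) = 3912*(511 - 1*(-744)) = 3912*(511 + 744) = 3912*1255 = 4909560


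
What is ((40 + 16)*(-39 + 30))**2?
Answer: 254016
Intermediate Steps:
((40 + 16)*(-39 + 30))**2 = (56*(-9))**2 = (-504)**2 = 254016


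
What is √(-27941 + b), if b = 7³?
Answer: I*√27598 ≈ 166.13*I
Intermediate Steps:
b = 343
√(-27941 + b) = √(-27941 + 343) = √(-27598) = I*√27598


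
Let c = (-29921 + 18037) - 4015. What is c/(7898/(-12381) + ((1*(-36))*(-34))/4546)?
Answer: 447429864687/10374982 ≈ 43126.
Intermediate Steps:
c = -15899 (c = -11884 - 4015 = -15899)
c/(7898/(-12381) + ((1*(-36))*(-34))/4546) = -15899/(7898/(-12381) + ((1*(-36))*(-34))/4546) = -15899/(7898*(-1/12381) - 36*(-34)*(1/4546)) = -15899/(-7898/12381 + 1224*(1/4546)) = -15899/(-7898/12381 + 612/2273) = -15899/(-10374982/28142013) = -15899*(-28142013/10374982) = 447429864687/10374982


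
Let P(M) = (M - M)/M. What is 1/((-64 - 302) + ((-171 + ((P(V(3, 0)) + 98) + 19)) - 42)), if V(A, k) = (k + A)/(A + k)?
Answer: -1/462 ≈ -0.0021645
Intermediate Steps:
V(A, k) = 1 (V(A, k) = (A + k)/(A + k) = 1)
P(M) = 0 (P(M) = 0/M = 0)
1/((-64 - 302) + ((-171 + ((P(V(3, 0)) + 98) + 19)) - 42)) = 1/((-64 - 302) + ((-171 + ((0 + 98) + 19)) - 42)) = 1/(-366 + ((-171 + (98 + 19)) - 42)) = 1/(-366 + ((-171 + 117) - 42)) = 1/(-366 + (-54 - 42)) = 1/(-366 - 96) = 1/(-462) = -1/462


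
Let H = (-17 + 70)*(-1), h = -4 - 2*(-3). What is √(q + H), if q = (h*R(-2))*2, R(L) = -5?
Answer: I*√73 ≈ 8.544*I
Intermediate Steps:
h = 2 (h = -4 + 6 = 2)
q = -20 (q = (2*(-5))*2 = -10*2 = -20)
H = -53 (H = 53*(-1) = -53)
√(q + H) = √(-20 - 53) = √(-73) = I*√73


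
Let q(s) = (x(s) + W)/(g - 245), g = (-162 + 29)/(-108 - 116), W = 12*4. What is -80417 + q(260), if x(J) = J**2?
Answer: -631106093/7821 ≈ -80694.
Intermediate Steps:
W = 48
g = 19/32 (g = -133/(-224) = -133*(-1/224) = 19/32 ≈ 0.59375)
q(s) = -512/2607 - 32*s**2/7821 (q(s) = (s**2 + 48)/(19/32 - 245) = (48 + s**2)/(-7821/32) = (48 + s**2)*(-32/7821) = -512/2607 - 32*s**2/7821)
-80417 + q(260) = -80417 + (-512/2607 - 32/7821*260**2) = -80417 + (-512/2607 - 32/7821*67600) = -80417 + (-512/2607 - 2163200/7821) = -80417 - 2164736/7821 = -631106093/7821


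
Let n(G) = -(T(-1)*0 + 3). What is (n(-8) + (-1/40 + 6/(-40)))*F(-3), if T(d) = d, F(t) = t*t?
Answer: -1143/40 ≈ -28.575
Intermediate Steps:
F(t) = t**2
n(G) = -3 (n(G) = -(-1*0 + 3) = -(0 + 3) = -1*3 = -3)
(n(-8) + (-1/40 + 6/(-40)))*F(-3) = (-3 + (-1/40 + 6/(-40)))*(-3)**2 = (-3 + (-1*1/40 + 6*(-1/40)))*9 = (-3 + (-1/40 - 3/20))*9 = (-3 - 7/40)*9 = -127/40*9 = -1143/40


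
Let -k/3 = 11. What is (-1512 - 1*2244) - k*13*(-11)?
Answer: -8475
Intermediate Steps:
k = -33 (k = -3*11 = -33)
(-1512 - 1*2244) - k*13*(-11) = (-1512 - 1*2244) - (-33*13)*(-11) = (-1512 - 2244) - (-429)*(-11) = -3756 - 1*4719 = -3756 - 4719 = -8475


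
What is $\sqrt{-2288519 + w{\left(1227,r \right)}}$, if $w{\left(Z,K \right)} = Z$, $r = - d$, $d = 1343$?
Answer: $2 i \sqrt{571823} \approx 1512.4 i$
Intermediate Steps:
$r = -1343$ ($r = \left(-1\right) 1343 = -1343$)
$\sqrt{-2288519 + w{\left(1227,r \right)}} = \sqrt{-2288519 + 1227} = \sqrt{-2287292} = 2 i \sqrt{571823}$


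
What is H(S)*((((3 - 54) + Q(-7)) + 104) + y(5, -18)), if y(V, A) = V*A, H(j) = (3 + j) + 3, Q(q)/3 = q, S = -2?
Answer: -232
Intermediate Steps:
Q(q) = 3*q
H(j) = 6 + j
y(V, A) = A*V
H(S)*((((3 - 54) + Q(-7)) + 104) + y(5, -18)) = (6 - 2)*((((3 - 54) + 3*(-7)) + 104) - 18*5) = 4*(((-51 - 21) + 104) - 90) = 4*((-72 + 104) - 90) = 4*(32 - 90) = 4*(-58) = -232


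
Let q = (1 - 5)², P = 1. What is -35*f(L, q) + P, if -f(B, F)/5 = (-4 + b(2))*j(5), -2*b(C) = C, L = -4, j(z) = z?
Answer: -4374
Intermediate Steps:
q = 16 (q = (-4)² = 16)
b(C) = -C/2
f(B, F) = 125 (f(B, F) = -5*(-4 - ½*2)*5 = -5*(-4 - 1)*5 = -(-25)*5 = -5*(-25) = 125)
-35*f(L, q) + P = -35*125 + 1 = -4375 + 1 = -4374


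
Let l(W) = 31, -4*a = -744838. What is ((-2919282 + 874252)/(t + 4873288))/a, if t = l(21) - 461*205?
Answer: -2045030/889860565533 ≈ -2.2981e-6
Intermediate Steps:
a = 372419/2 (a = -1/4*(-744838) = 372419/2 ≈ 1.8621e+5)
t = -94474 (t = 31 - 461*205 = 31 - 94505 = -94474)
((-2919282 + 874252)/(t + 4873288))/a = ((-2919282 + 874252)/(-94474 + 4873288))/(372419/2) = -2045030/4778814*(2/372419) = -2045030*1/4778814*(2/372419) = -1022515/2389407*2/372419 = -2045030/889860565533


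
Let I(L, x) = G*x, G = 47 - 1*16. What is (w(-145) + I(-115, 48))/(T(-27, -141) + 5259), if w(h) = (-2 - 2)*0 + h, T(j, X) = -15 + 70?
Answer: 1343/5314 ≈ 0.25273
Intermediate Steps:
T(j, X) = 55
G = 31 (G = 47 - 16 = 31)
w(h) = h (w(h) = -4*0 + h = 0 + h = h)
I(L, x) = 31*x
(w(-145) + I(-115, 48))/(T(-27, -141) + 5259) = (-145 + 31*48)/(55 + 5259) = (-145 + 1488)/5314 = 1343*(1/5314) = 1343/5314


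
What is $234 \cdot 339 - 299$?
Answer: $79027$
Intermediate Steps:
$234 \cdot 339 - 299 = 79326 - 299 = 79027$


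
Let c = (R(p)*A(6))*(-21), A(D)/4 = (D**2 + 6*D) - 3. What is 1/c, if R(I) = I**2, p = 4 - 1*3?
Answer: -1/5796 ≈ -0.00017253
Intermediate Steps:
A(D) = -12 + 4*D**2 + 24*D (A(D) = 4*((D**2 + 6*D) - 3) = 4*(-3 + D**2 + 6*D) = -12 + 4*D**2 + 24*D)
p = 1 (p = 4 - 3 = 1)
c = -5796 (c = (1**2*(-12 + 4*6**2 + 24*6))*(-21) = (1*(-12 + 4*36 + 144))*(-21) = (1*(-12 + 144 + 144))*(-21) = (1*276)*(-21) = 276*(-21) = -5796)
1/c = 1/(-5796) = -1/5796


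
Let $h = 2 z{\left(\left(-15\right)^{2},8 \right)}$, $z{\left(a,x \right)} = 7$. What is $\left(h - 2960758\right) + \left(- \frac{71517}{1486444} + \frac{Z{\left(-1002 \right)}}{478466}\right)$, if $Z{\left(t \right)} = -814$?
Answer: $- \frac{1052859702976473457}{355606457452} \approx -2.9607 \cdot 10^{6}$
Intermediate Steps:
$h = 14$ ($h = 2 \cdot 7 = 14$)
$\left(h - 2960758\right) + \left(- \frac{71517}{1486444} + \frac{Z{\left(-1002 \right)}}{478466}\right) = \left(14 - 2960758\right) - \left(\frac{407}{239233} + \frac{71517}{1486444}\right) = -2960744 - \frac{17714209169}{355606457452} = - \frac{1052859702976473457}{355606457452}$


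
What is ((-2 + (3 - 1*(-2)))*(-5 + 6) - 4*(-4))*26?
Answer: 494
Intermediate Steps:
((-2 + (3 - 1*(-2)))*(-5 + 6) - 4*(-4))*26 = ((-2 + (3 + 2))*1 + 16)*26 = ((-2 + 5)*1 + 16)*26 = (3*1 + 16)*26 = (3 + 16)*26 = 19*26 = 494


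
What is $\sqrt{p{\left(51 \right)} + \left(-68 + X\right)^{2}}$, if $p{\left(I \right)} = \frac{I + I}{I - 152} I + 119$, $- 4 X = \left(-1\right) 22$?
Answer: $\frac{3 \sqrt{18016077}}{202} \approx 63.038$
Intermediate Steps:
$X = \frac{11}{2}$ ($X = - \frac{\left(-1\right) 22}{4} = \left(- \frac{1}{4}\right) \left(-22\right) = \frac{11}{2} \approx 5.5$)
$p{\left(I \right)} = 119 + \frac{2 I^{2}}{-152 + I}$ ($p{\left(I \right)} = \frac{2 I}{-152 + I} I + 119 = \frac{2 I^{2}}{-152 + I} + 119 = 119 + \frac{2 I^{2}}{-152 + I}$)
$\sqrt{p{\left(51 \right)} + \left(-68 + X\right)^{2}} = \sqrt{\frac{-18088 + 2 \cdot 51^{2} + 119 \cdot 51}{-152 + 51} + \left(-68 + \frac{11}{2}\right)^{2}} = \sqrt{\frac{-18088 + 2 \cdot 2601 + 6069}{-101} + \left(- \frac{125}{2}\right)^{2}} = \sqrt{- \frac{-18088 + 5202 + 6069}{101} + \frac{15625}{4}} = \sqrt{\left(- \frac{1}{101}\right) \left(-6817\right) + \frac{15625}{4}} = \sqrt{\frac{6817}{101} + \frac{15625}{4}} = \sqrt{\frac{1605393}{404}} = \frac{3 \sqrt{18016077}}{202}$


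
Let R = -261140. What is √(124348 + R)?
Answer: 2*I*√34198 ≈ 369.85*I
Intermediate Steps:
√(124348 + R) = √(124348 - 261140) = √(-136792) = 2*I*√34198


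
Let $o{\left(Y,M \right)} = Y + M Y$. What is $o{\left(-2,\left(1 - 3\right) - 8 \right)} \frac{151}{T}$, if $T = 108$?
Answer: $\frac{151}{6} \approx 25.167$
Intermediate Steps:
$o{\left(-2,\left(1 - 3\right) - 8 \right)} \frac{151}{T} = - 2 \left(1 + \left(\left(1 - 3\right) - 8\right)\right) \frac{151}{108} = - 2 \left(1 - 10\right) 151 \cdot \frac{1}{108} = - 2 \left(1 - 10\right) \frac{151}{108} = \left(-2\right) \left(-9\right) \frac{151}{108} = 18 \cdot \frac{151}{108} = \frac{151}{6}$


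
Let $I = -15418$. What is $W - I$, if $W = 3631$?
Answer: $19049$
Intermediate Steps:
$W - I = 3631 - -15418 = 3631 + 15418 = 19049$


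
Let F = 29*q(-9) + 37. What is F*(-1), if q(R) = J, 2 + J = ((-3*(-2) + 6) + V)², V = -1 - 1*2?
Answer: -2328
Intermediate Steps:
V = -3 (V = -1 - 2 = -3)
J = 79 (J = -2 + ((-3*(-2) + 6) - 3)² = -2 + ((6 + 6) - 3)² = -2 + (12 - 3)² = -2 + 9² = -2 + 81 = 79)
q(R) = 79
F = 2328 (F = 29*79 + 37 = 2291 + 37 = 2328)
F*(-1) = 2328*(-1) = -2328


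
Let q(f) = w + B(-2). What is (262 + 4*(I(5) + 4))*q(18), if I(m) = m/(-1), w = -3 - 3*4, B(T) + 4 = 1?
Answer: -4644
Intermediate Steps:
B(T) = -3 (B(T) = -4 + 1 = -3)
w = -15 (w = -3 - 12 = -15)
I(m) = -m (I(m) = m*(-1) = -m)
q(f) = -18 (q(f) = -15 - 3 = -18)
(262 + 4*(I(5) + 4))*q(18) = (262 + 4*(-1*5 + 4))*(-18) = (262 + 4*(-5 + 4))*(-18) = (262 + 4*(-1))*(-18) = (262 - 4)*(-18) = 258*(-18) = -4644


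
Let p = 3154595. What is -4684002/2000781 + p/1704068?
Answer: -556734727147/1136488959036 ≈ -0.48987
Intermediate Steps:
-4684002/2000781 + p/1704068 = -4684002/2000781 + 3154595/1704068 = -4684002*1/2000781 + 3154595*(1/1704068) = -1561334/666927 + 3154595/1704068 = -556734727147/1136488959036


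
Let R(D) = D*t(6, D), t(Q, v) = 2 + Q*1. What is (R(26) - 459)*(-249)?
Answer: 62499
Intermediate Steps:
t(Q, v) = 2 + Q
R(D) = 8*D (R(D) = D*(2 + 6) = D*8 = 8*D)
(R(26) - 459)*(-249) = (8*26 - 459)*(-249) = (208 - 459)*(-249) = -251*(-249) = 62499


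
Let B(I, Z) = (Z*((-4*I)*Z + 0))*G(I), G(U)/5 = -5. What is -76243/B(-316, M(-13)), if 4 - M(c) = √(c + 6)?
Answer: 76243/(31600*(4 - I*√7)²) ≈ 0.041049 + 0.096538*I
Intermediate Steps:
M(c) = 4 - √(6 + c) (M(c) = 4 - √(c + 6) = 4 - √(6 + c))
G(U) = -25 (G(U) = 5*(-5) = -25)
B(I, Z) = 100*I*Z² (B(I, Z) = (Z*((-4*I)*Z + 0))*(-25) = (Z*(-4*I*Z + 0))*(-25) = (Z*(-4*I*Z))*(-25) = -4*I*Z²*(-25) = 100*I*Z²)
-76243/B(-316, M(-13)) = -76243*(-1/(31600*(4 - √(6 - 13))²)) = -76243*(-1/(31600*(4 - √(-7))²)) = -76243*(-1/(31600*(4 - I*√7)²)) = -(-76243)/(31600*(4 - I*√7)²) = 76243/(31600*(4 - I*√7)²)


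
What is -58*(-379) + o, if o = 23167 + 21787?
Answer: 66936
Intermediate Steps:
o = 44954
-58*(-379) + o = -58*(-379) + 44954 = 21982 + 44954 = 66936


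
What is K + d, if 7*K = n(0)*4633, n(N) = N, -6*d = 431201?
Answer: -431201/6 ≈ -71867.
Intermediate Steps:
d = -431201/6 (d = -⅙*431201 = -431201/6 ≈ -71867.)
K = 0 (K = (0*4633)/7 = (⅐)*0 = 0)
K + d = 0 - 431201/6 = -431201/6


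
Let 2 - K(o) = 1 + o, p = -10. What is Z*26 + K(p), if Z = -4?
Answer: -93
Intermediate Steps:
K(o) = 1 - o (K(o) = 2 - (1 + o) = 2 + (-1 - o) = 1 - o)
Z*26 + K(p) = -4*26 + (1 - 1*(-10)) = -104 + (1 + 10) = -104 + 11 = -93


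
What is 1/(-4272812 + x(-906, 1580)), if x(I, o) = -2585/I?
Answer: -906/3871165087 ≈ -2.3404e-7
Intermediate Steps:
1/(-4272812 + x(-906, 1580)) = 1/(-4272812 - 2585/(-906)) = 1/(-4272812 - 2585*(-1/906)) = 1/(-4272812 + 2585/906) = 1/(-3871165087/906) = -906/3871165087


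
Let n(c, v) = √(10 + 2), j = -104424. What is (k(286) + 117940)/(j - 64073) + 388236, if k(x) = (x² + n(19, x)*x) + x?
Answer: 65416401270/168497 - 572*√3/168497 ≈ 3.8824e+5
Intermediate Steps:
n(c, v) = 2*√3 (n(c, v) = √12 = 2*√3)
k(x) = x + x² + 2*x*√3 (k(x) = (x² + (2*√3)*x) + x = (x² + 2*x*√3) + x = x + x² + 2*x*√3)
(k(286) + 117940)/(j - 64073) + 388236 = (286*(1 + 286 + 2*√3) + 117940)/(-104424 - 64073) + 388236 = (286*(287 + 2*√3) + 117940)/(-168497) + 388236 = ((82082 + 572*√3) + 117940)*(-1/168497) + 388236 = (200022 + 572*√3)*(-1/168497) + 388236 = (-200022/168497 - 572*√3/168497) + 388236 = 65416401270/168497 - 572*√3/168497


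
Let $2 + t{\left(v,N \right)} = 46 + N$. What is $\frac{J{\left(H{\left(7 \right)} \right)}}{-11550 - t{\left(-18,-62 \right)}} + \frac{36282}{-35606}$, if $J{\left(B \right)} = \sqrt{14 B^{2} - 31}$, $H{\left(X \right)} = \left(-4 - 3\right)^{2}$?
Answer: $- \frac{18141}{17803} - \frac{\sqrt{33583}}{11532} \approx -1.0349$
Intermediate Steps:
$H{\left(X \right)} = 49$ ($H{\left(X \right)} = \left(-7\right)^{2} = 49$)
$J{\left(B \right)} = \sqrt{-31 + 14 B^{2}}$
$t{\left(v,N \right)} = 44 + N$ ($t{\left(v,N \right)} = -2 + \left(46 + N\right) = 44 + N$)
$\frac{J{\left(H{\left(7 \right)} \right)}}{-11550 - t{\left(-18,-62 \right)}} + \frac{36282}{-35606} = \frac{\sqrt{-31 + 14 \cdot 49^{2}}}{-11550 - \left(44 - 62\right)} + \frac{36282}{-35606} = \frac{\sqrt{-31 + 14 \cdot 2401}}{-11550 - -18} + 36282 \left(- \frac{1}{35606}\right) = \frac{\sqrt{-31 + 33614}}{-11550 + 18} - \frac{18141}{17803} = \frac{\sqrt{33583}}{-11532} - \frac{18141}{17803} = \sqrt{33583} \left(- \frac{1}{11532}\right) - \frac{18141}{17803} = - \frac{\sqrt{33583}}{11532} - \frac{18141}{17803} = - \frac{18141}{17803} - \frac{\sqrt{33583}}{11532}$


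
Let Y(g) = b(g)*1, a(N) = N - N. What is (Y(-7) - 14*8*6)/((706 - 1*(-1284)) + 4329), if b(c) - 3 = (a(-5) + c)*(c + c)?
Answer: -571/6319 ≈ -0.090362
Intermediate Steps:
a(N) = 0
b(c) = 3 + 2*c**2 (b(c) = 3 + (0 + c)*(c + c) = 3 + c*(2*c) = 3 + 2*c**2)
Y(g) = 3 + 2*g**2 (Y(g) = (3 + 2*g**2)*1 = 3 + 2*g**2)
(Y(-7) - 14*8*6)/((706 - 1*(-1284)) + 4329) = ((3 + 2*(-7)**2) - 14*8*6)/((706 - 1*(-1284)) + 4329) = ((3 + 2*49) - 112*6)/((706 + 1284) + 4329) = ((3 + 98) - 672)/(1990 + 4329) = (101 - 672)/6319 = -571*1/6319 = -571/6319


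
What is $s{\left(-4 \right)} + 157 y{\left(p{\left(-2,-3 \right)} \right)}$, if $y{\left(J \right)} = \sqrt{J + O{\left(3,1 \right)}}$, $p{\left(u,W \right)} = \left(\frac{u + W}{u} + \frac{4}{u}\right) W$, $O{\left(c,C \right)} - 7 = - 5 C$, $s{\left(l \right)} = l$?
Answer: $-4 + \frac{157 \sqrt{2}}{2} \approx 107.02$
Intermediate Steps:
$O{\left(c,C \right)} = 7 - 5 C$
$p{\left(u,W \right)} = W \left(\frac{4}{u} + \frac{W + u}{u}\right)$ ($p{\left(u,W \right)} = \left(\frac{W + u}{u} + \frac{4}{u}\right) W = \left(\frac{4}{u} + \frac{W + u}{u}\right) W = W \left(\frac{4}{u} + \frac{W + u}{u}\right)$)
$y{\left(J \right)} = \sqrt{2 + J}$ ($y{\left(J \right)} = \sqrt{J + \left(7 - 5\right)} = \sqrt{J + 2} = \sqrt{2 + J}$)
$s{\left(-4 \right)} + 157 y{\left(p{\left(-2,-3 \right)} \right)} = -4 + 157 \sqrt{2 - \frac{3 \left(4 - 3 - 2\right)}{-2}} = -4 + 157 \sqrt{2 - \left(- \frac{3}{2}\right) \left(-1\right)} = -4 + 157 \sqrt{2 - \frac{3}{2}} = -4 + \frac{157}{\sqrt{2}} = -4 + 157 \frac{\sqrt{2}}{2} = -4 + \frac{157 \sqrt{2}}{2}$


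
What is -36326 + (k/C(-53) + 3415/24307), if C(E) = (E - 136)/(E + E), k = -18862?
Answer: -215480569267/4594023 ≈ -46905.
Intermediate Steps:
C(E) = (-136 + E)/(2*E) (C(E) = (-136 + E)/((2*E)) = (-136 + E)*(1/(2*E)) = (-136 + E)/(2*E))
-36326 + (k/C(-53) + 3415/24307) = -36326 + (-18862*(-106/(-136 - 53)) + 3415/24307) = -36326 + (-18862/((½)*(-1/53)*(-189)) + 3415*(1/24307)) = -36326 + (-18862/189/106 + 3415/24307) = -36326 + (-18862*106/189 + 3415/24307) = -36326 + (-1999372/189 + 3415/24307) = -36326 - 48598089769/4594023 = -215480569267/4594023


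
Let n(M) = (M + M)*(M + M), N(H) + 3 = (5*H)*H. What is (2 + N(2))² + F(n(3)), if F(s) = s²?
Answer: 1657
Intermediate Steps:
N(H) = -3 + 5*H² (N(H) = -3 + (5*H)*H = -3 + 5*H²)
n(M) = 4*M² (n(M) = (2*M)*(2*M) = 4*M²)
(2 + N(2))² + F(n(3)) = (2 + (-3 + 5*2²))² + (4*3²)² = (2 + (-3 + 5*4))² + (4*9)² = (2 + (-3 + 20))² + 36² = (2 + 17)² + 1296 = 19² + 1296 = 361 + 1296 = 1657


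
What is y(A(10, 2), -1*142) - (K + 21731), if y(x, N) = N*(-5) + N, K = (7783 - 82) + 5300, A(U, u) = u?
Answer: -34164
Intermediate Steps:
K = 13001 (K = 7701 + 5300 = 13001)
y(x, N) = -4*N (y(x, N) = -5*N + N = -4*N)
y(A(10, 2), -1*142) - (K + 21731) = -(-4)*142 - (13001 + 21731) = -4*(-142) - 1*34732 = 568 - 34732 = -34164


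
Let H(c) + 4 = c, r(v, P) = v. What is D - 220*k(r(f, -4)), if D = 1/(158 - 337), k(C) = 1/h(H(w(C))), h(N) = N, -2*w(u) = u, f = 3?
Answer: 7159/179 ≈ 39.994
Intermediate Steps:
w(u) = -u/2
H(c) = -4 + c
k(C) = 1/(-4 - C/2)
D = -1/179 (D = 1/(-179) = -1/179 ≈ -0.0055866)
D - 220*k(r(f, -4)) = -1/179 - (-440)/(8 + 3) = -1/179 - (-440)/11 = -1/179 - 220*(-2/11) = -1/179 + 40 = 7159/179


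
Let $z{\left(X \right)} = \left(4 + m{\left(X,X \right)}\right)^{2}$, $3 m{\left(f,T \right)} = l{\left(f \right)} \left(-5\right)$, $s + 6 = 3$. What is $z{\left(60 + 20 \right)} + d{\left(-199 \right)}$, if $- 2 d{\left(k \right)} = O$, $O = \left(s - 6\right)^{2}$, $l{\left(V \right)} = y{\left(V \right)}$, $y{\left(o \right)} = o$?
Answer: $\frac{300359}{18} \approx 16687.0$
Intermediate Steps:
$s = -3$ ($s = -6 + 3 = -3$)
$l{\left(V \right)} = V$
$m{\left(f,T \right)} = - \frac{5 f}{3}$ ($m{\left(f,T \right)} = \frac{f \left(-5\right)}{3} = \frac{\left(-5\right) f}{3} = - \frac{5 f}{3}$)
$z{\left(X \right)} = \left(4 - \frac{5 X}{3}\right)^{2}$
$O = 81$ ($O = \left(-3 - 6\right)^{2} = \left(-9\right)^{2} = 81$)
$d{\left(k \right)} = - \frac{81}{2}$ ($d{\left(k \right)} = \left(- \frac{1}{2}\right) 81 = - \frac{81}{2}$)
$z{\left(60 + 20 \right)} + d{\left(-199 \right)} = \frac{\left(-12 + 5 \left(60 + 20\right)\right)^{2}}{9} - \frac{81}{2} = \frac{\left(-12 + 5 \cdot 80\right)^{2}}{9} - \frac{81}{2} = \frac{\left(-12 + 400\right)^{2}}{9} - \frac{81}{2} = \frac{388^{2}}{9} - \frac{81}{2} = \frac{1}{9} \cdot 150544 - \frac{81}{2} = \frac{150544}{9} - \frac{81}{2} = \frac{300359}{18}$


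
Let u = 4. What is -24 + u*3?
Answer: -12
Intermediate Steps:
-24 + u*3 = -24 + 4*3 = -24 + 12 = -12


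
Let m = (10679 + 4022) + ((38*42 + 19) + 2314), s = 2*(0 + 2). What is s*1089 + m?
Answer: 22986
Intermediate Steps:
s = 4 (s = 2*2 = 4)
m = 18630 (m = 14701 + ((1596 + 19) + 2314) = 14701 + (1615 + 2314) = 14701 + 3929 = 18630)
s*1089 + m = 4*1089 + 18630 = 4356 + 18630 = 22986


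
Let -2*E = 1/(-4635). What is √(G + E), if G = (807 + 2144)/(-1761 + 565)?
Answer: I*√12462112655/71070 ≈ 1.5708*I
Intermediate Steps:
E = 1/9270 (E = -½/(-4635) = -½*(-1/4635) = 1/9270 ≈ 0.00010787)
G = -227/92 (G = 2951/(-1196) = 2951*(-1/1196) = -227/92 ≈ -2.4674)
√(G + E) = √(-227/92 + 1/9270) = √(-1052099/426420) = I*√12462112655/71070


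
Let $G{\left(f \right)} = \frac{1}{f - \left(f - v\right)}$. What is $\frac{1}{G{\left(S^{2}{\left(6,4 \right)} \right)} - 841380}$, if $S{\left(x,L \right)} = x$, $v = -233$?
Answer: $- \frac{233}{196041541} \approx -1.1885 \cdot 10^{-6}$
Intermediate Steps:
$G{\left(f \right)} = - \frac{1}{233}$ ($G{\left(f \right)} = \frac{1}{f - \left(233 + f\right)} = \frac{1}{-233} = - \frac{1}{233}$)
$\frac{1}{G{\left(S^{2}{\left(6,4 \right)} \right)} - 841380} = \frac{1}{- \frac{1}{233} - 841380} = \frac{1}{- \frac{196041541}{233}} = - \frac{233}{196041541}$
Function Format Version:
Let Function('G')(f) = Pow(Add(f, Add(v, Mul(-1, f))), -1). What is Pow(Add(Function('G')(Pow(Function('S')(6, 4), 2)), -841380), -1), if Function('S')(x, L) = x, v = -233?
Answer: Rational(-233, 196041541) ≈ -1.1885e-6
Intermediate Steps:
Function('G')(f) = Rational(-1, 233) (Function('G')(f) = Pow(Add(f, Add(-233, Mul(-1, f))), -1) = Pow(-233, -1) = Rational(-1, 233))
Pow(Add(Function('G')(Pow(Function('S')(6, 4), 2)), -841380), -1) = Pow(Add(Rational(-1, 233), -841380), -1) = Pow(Rational(-196041541, 233), -1) = Rational(-233, 196041541)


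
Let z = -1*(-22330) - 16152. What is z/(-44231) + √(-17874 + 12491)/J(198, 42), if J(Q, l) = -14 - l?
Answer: -6178/44231 - I*√5383/56 ≈ -0.13968 - 1.3102*I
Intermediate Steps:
z = 6178 (z = 22330 - 16152 = 6178)
z/(-44231) + √(-17874 + 12491)/J(198, 42) = 6178/(-44231) + √(-17874 + 12491)/(-14 - 1*42) = 6178*(-1/44231) + √(-5383)/(-14 - 42) = -6178/44231 + (I*√5383)/(-56) = -6178/44231 + (I*√5383)*(-1/56) = -6178/44231 - I*√5383/56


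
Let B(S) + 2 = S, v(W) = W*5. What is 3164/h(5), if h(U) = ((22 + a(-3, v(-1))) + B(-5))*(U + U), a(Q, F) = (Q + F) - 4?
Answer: 1582/15 ≈ 105.47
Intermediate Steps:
v(W) = 5*W
a(Q, F) = -4 + F + Q (a(Q, F) = (F + Q) - 4 = -4 + F + Q)
B(S) = -2 + S
h(U) = 6*U (h(U) = ((22 + (-4 + 5*(-1) - 3)) + (-2 - 5))*(U + U) = ((22 + (-4 - 5 - 3)) - 7)*(2*U) = ((22 - 12) - 7)*(2*U) = (10 - 7)*(2*U) = 3*(2*U) = 6*U)
3164/h(5) = 3164/((6*5)) = 3164/30 = 3164*(1/30) = 1582/15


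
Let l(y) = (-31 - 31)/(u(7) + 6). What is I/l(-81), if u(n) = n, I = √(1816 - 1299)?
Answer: -13*√517/62 ≈ -4.7676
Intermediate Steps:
I = √517 ≈ 22.738
l(y) = -62/13 (l(y) = (-31 - 31)/(7 + 6) = -62/13)
I/l(-81) = √517/(-62/13) = √517*(-13/62) = -13*√517/62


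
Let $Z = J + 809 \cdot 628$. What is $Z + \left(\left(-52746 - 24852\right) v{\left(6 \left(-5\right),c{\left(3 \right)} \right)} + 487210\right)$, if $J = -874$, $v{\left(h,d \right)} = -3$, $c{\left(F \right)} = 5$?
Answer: $1227182$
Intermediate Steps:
$Z = 507178$ ($Z = -874 + 809 \cdot 628 = -874 + 508052 = 507178$)
$Z + \left(\left(-52746 - 24852\right) v{\left(6 \left(-5\right),c{\left(3 \right)} \right)} + 487210\right) = 507178 + \left(\left(-52746 - 24852\right) \left(-3\right) + 487210\right) = 507178 + \left(\left(-77598\right) \left(-3\right) + 487210\right) = 507178 + \left(232794 + 487210\right) = 507178 + 720004 = 1227182$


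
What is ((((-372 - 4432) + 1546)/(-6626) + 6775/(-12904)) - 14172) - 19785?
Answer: -1451695502023/42750952 ≈ -33957.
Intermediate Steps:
((((-372 - 4432) + 1546)/(-6626) + 6775/(-12904)) - 14172) - 19785 = (((-4804 + 1546)*(-1/6626) + 6775*(-1/12904)) - 14172) - 19785 = ((-3258*(-1/6626) - 6775/12904) - 14172) - 19785 = ((1629/3313 - 6775/12904) - 14172) - 19785 = (-1424959/42750952 - 14172) - 19785 = -605867916703/42750952 - 19785 = -1451695502023/42750952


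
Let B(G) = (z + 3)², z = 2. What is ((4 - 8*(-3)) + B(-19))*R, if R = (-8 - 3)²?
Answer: 6413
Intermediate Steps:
R = 121 (R = (-11)² = 121)
B(G) = 25 (B(G) = (2 + 3)² = 5² = 25)
((4 - 8*(-3)) + B(-19))*R = ((4 - 8*(-3)) + 25)*121 = ((4 + 24) + 25)*121 = (28 + 25)*121 = 53*121 = 6413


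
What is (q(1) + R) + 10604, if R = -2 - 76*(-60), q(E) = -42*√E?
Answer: 15120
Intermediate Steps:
R = 4558 (R = -2 + 4560 = 4558)
(q(1) + R) + 10604 = (-42*√1 + 4558) + 10604 = (-42*1 + 4558) + 10604 = (-42 + 4558) + 10604 = 4516 + 10604 = 15120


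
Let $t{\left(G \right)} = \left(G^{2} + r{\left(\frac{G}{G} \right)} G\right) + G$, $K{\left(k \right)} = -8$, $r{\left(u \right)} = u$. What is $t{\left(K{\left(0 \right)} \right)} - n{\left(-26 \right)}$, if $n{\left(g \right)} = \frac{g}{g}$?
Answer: $47$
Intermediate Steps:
$t{\left(G \right)} = G^{2} + 2 G$ ($t{\left(G \right)} = \left(G^{2} + \frac{G}{G} G\right) + G = \left(G^{2} + 1 G\right) + G = \left(G^{2} + G\right) + G = \left(G + G^{2}\right) + G = G^{2} + 2 G$)
$n{\left(g \right)} = 1$
$t{\left(K{\left(0 \right)} \right)} - n{\left(-26 \right)} = - 8 \left(2 - 8\right) - 1 = \left(-8\right) \left(-6\right) - 1 = 48 - 1 = 47$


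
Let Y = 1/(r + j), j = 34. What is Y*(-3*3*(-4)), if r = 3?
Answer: 36/37 ≈ 0.97297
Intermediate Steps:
Y = 1/37 (Y = 1/(3 + 34) = 1/37 ≈ 0.027027)
Y*(-3*3*(-4)) = (-3*3*(-4))/37 = (-9*(-4))/37 = (1/37)*36 = 36/37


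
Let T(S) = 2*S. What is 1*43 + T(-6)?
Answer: 31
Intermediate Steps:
1*43 + T(-6) = 1*43 + 2*(-6) = 43 - 12 = 31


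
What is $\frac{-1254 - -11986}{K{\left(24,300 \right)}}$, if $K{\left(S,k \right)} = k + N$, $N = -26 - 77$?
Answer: $\frac{10732}{197} \approx 54.477$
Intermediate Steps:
$N = -103$
$K{\left(S,k \right)} = -103 + k$ ($K{\left(S,k \right)} = k - 103 = -103 + k$)
$\frac{-1254 - -11986}{K{\left(24,300 \right)}} = \frac{-1254 - -11986}{-103 + 300} = \frac{-1254 + 11986}{197} = 10732 \cdot \frac{1}{197} = \frac{10732}{197}$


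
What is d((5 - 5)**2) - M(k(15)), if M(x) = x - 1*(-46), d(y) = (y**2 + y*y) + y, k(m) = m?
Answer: -61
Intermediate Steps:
d(y) = y + 2*y**2 (d(y) = (y**2 + y**2) + y = 2*y**2 + y = y + 2*y**2)
M(x) = 46 + x (M(x) = x + 46 = 46 + x)
d((5 - 5)**2) - M(k(15)) = (5 - 5)**2*(1 + 2*(5 - 5)**2) - (46 + 15) = 0**2*(1 + 2*0**2) - 1*61 = 0*(1 + 2*0) - 61 = 0*(1 + 0) - 61 = 0*1 - 61 = 0 - 61 = -61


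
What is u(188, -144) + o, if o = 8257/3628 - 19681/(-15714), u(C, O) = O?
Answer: -4004171641/28505196 ≈ -140.47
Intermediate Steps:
o = 100576583/28505196 (o = 8257*(1/3628) - 19681*(-1/15714) = 8257/3628 + 19681/15714 = 100576583/28505196 ≈ 3.5284)
u(188, -144) + o = -144 + 100576583/28505196 = -4004171641/28505196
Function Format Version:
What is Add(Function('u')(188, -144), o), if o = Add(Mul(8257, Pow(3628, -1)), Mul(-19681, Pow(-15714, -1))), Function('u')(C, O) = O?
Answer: Rational(-4004171641, 28505196) ≈ -140.47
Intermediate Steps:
o = Rational(100576583, 28505196) (o = Add(Mul(8257, Rational(1, 3628)), Mul(-19681, Rational(-1, 15714))) = Add(Rational(8257, 3628), Rational(19681, 15714)) = Rational(100576583, 28505196) ≈ 3.5284)
Add(Function('u')(188, -144), o) = Add(-144, Rational(100576583, 28505196)) = Rational(-4004171641, 28505196)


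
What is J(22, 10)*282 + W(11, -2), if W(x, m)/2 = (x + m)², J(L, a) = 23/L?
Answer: 5025/11 ≈ 456.82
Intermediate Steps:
W(x, m) = 2*(m + x)² (W(x, m) = 2*(x + m)² = 2*(m + x)²)
J(22, 10)*282 + W(11, -2) = (23/22)*282 + 2*(-2 + 11)² = (23*(1/22))*282 + 2*9² = (23/22)*282 + 2*81 = 3243/11 + 162 = 5025/11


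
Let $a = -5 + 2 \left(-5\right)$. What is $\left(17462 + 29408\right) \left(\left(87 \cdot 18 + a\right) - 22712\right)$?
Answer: $-991816070$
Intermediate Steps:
$a = -15$ ($a = -5 - 10 = -15$)
$\left(17462 + 29408\right) \left(\left(87 \cdot 18 + a\right) - 22712\right) = \left(17462 + 29408\right) \left(\left(87 \cdot 18 - 15\right) - 22712\right) = 46870 \left(\left(1566 - 15\right) - 22712\right) = 46870 \left(1551 - 22712\right) = 46870 \left(-21161\right) = -991816070$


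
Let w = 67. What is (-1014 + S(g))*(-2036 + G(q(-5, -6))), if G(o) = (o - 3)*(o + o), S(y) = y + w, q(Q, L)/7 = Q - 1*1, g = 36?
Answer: -1588784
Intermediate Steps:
q(Q, L) = -7 + 7*Q (q(Q, L) = 7*(Q - 1*1) = 7*(Q - 1) = 7*(-1 + Q) = -7 + 7*Q)
S(y) = 67 + y (S(y) = y + 67 = 67 + y)
G(o) = 2*o*(-3 + o) (G(o) = (-3 + o)*(2*o) = 2*o*(-3 + o))
(-1014 + S(g))*(-2036 + G(q(-5, -6))) = (-1014 + (67 + 36))*(-2036 + 2*(-7 + 7*(-5))*(-3 + (-7 + 7*(-5)))) = (-1014 + 103)*(-2036 + 2*(-7 - 35)*(-3 + (-7 - 35))) = -911*(-2036 + 2*(-42)*(-3 - 42)) = -911*(-2036 + 2*(-42)*(-45)) = -911*(-2036 + 3780) = -911*1744 = -1588784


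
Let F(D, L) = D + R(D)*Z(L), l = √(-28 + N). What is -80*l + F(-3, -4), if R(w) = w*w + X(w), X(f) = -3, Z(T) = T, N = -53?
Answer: -27 - 720*I ≈ -27.0 - 720.0*I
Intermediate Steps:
l = 9*I (l = √(-28 - 53) = √(-81) = 9*I ≈ 9.0*I)
R(w) = -3 + w² (R(w) = w*w - 3 = w² - 3 = -3 + w²)
F(D, L) = D + L*(-3 + D²) (F(D, L) = D + (-3 + D²)*L = D + L*(-3 + D²))
-80*l + F(-3, -4) = -720*I + (-3 - 4*(-3 + (-3)²)) = -720*I + (-3 - 4*(-3 + 9)) = -720*I + (-3 - 4*6) = -720*I + (-3 - 24) = -720*I - 27 = -27 - 720*I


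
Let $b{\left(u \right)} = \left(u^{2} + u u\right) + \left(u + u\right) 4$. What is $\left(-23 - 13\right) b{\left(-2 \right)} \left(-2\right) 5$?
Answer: $-2880$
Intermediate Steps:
$b{\left(u \right)} = 2 u^{2} + 8 u$ ($b{\left(u \right)} = \left(u^{2} + u^{2}\right) + 2 u 4 = 2 u^{2} + 8 u$)
$\left(-23 - 13\right) b{\left(-2 \right)} \left(-2\right) 5 = \left(-23 - 13\right) 2 \left(-2\right) \left(4 - 2\right) \left(-2\right) 5 = - 36 \cdot 2 \left(-2\right) 2 \left(-2\right) 5 = - 36 \left(\left(-8\right) \left(-2\right)\right) 5 = \left(-36\right) 16 \cdot 5 = \left(-576\right) 5 = -2880$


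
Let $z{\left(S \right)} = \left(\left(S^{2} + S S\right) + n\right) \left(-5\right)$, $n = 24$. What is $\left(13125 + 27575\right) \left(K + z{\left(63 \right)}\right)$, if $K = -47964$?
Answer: $-3572401800$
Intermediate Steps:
$z{\left(S \right)} = -120 - 10 S^{2}$ ($z{\left(S \right)} = \left(\left(S^{2} + S S\right) + 24\right) \left(-5\right) = \left(\left(S^{2} + S^{2}\right) + 24\right) \left(-5\right) = \left(2 S^{2} + 24\right) \left(-5\right) = \left(24 + 2 S^{2}\right) \left(-5\right) = -120 - 10 S^{2}$)
$\left(13125 + 27575\right) \left(K + z{\left(63 \right)}\right) = \left(13125 + 27575\right) \left(-47964 - \left(120 + 10 \cdot 63^{2}\right)\right) = 40700 \left(-47964 - 39810\right) = 40700 \left(-87774\right) = -3572401800$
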